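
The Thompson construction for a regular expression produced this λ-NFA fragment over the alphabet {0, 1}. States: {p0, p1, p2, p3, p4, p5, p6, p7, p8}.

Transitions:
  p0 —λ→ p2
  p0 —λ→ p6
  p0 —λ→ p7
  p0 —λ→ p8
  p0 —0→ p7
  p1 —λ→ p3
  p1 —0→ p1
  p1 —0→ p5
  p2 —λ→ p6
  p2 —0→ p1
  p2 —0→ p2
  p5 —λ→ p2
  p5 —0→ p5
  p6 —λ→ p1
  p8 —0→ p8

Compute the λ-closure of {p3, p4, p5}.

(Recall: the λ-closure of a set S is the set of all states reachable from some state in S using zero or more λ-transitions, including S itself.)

Start with {p3, p4, p5}.
From p5 via λ: add p2.
From p2 via λ: add p6.
From p6 via λ: add p1.
No new states can be added; the closed set is {p1, p2, p3, p4, p5, p6}.

{p1, p2, p3, p4, p5, p6}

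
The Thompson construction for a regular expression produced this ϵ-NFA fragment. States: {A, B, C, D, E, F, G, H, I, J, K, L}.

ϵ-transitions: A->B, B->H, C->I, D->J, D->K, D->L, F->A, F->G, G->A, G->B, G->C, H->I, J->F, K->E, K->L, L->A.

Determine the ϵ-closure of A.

Start with {A}.
From A via ϵ: add B.
From B via ϵ: add H.
From H via ϵ: add I.
No new states can be added; the closed set is {A, B, H, I}.

{A, B, H, I}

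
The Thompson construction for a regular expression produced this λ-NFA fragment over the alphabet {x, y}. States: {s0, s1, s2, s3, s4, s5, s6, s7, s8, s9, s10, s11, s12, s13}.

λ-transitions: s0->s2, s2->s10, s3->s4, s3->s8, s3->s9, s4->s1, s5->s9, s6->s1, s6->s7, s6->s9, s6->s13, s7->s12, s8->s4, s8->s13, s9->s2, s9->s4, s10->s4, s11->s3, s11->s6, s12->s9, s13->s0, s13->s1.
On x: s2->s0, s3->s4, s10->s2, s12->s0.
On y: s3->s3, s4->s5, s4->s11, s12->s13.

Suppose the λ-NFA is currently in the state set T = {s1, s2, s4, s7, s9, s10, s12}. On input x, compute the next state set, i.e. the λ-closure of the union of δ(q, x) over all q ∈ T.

s2 on x → {s0}.
s10 on x → {s2}.
s12 on x → {s0}.
No x-transition from s1, s4, s7, s9.
Union after reading x: {s0, s2}.
Now take the λ-closure:
From s2 via λ: add s10.
From s10 via λ: add s4.
From s4 via λ: add s1.
No new states can be added; the closed set is {s0, s1, s2, s4, s10}.

{s0, s1, s2, s4, s10}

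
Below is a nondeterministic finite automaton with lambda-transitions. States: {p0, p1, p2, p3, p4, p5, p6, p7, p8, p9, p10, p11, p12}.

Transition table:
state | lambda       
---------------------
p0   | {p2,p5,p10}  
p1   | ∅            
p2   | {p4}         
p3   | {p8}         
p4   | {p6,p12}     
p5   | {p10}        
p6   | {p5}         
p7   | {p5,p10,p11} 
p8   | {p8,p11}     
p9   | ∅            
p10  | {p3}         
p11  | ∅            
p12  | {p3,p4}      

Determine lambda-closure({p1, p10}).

Start with {p1, p10}.
From p10 via lambda: add p3.
From p3 via lambda: add p8.
From p8 via lambda: add p11.
No new states can be added; the closed set is {p1, p3, p8, p10, p11}.

{p1, p3, p8, p10, p11}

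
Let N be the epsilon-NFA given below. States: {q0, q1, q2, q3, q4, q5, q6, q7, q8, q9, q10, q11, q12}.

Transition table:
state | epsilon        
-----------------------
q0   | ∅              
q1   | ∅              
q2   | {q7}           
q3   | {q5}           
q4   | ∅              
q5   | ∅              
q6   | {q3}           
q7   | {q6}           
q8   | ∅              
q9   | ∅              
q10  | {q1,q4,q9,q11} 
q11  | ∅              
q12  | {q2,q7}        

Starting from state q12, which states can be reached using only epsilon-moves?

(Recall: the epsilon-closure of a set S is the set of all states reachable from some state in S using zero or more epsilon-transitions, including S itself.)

Start with {q12}.
From q12 via epsilon: add q2, q7.
From q7 via epsilon: add q6.
From q6 via epsilon: add q3.
From q3 via epsilon: add q5.
No new states can be added; the closed set is {q2, q3, q5, q6, q7, q12}.

{q2, q3, q5, q6, q7, q12}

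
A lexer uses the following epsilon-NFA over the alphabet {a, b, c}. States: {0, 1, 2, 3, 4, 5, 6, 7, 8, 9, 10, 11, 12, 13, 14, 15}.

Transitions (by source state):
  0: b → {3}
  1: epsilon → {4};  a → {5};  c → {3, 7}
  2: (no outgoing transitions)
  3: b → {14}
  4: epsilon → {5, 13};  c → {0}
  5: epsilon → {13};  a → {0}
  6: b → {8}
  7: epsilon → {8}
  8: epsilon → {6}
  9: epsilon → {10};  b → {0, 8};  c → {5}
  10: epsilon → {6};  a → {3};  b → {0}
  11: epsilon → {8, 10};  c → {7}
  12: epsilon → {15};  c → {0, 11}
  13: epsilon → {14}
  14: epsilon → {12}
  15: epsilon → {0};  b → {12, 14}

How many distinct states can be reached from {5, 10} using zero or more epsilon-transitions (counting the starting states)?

Start with {5, 10}.
From 5 via epsilon: add 13.
From 10 via epsilon: add 6.
From 13 via epsilon: add 14.
From 14 via epsilon: add 12.
From 12 via epsilon: add 15.
From 15 via epsilon: add 0.
epsilon-closure = {0, 5, 6, 10, 12, 13, 14, 15}, which has 8 states.

8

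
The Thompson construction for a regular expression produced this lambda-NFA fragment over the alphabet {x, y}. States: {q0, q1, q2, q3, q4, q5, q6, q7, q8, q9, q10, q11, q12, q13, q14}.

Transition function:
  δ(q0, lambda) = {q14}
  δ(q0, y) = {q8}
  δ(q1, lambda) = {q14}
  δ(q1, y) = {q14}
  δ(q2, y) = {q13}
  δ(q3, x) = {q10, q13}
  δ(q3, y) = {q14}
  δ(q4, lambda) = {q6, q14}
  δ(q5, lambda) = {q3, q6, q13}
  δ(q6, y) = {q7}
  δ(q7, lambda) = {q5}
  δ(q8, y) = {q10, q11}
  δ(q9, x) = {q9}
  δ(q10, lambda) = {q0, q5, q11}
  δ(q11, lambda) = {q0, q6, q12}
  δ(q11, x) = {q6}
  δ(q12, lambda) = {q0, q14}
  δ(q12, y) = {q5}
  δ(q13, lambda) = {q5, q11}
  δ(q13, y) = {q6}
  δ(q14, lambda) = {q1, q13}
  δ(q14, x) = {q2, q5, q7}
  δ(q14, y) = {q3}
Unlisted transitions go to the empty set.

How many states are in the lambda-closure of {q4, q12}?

Start with {q4, q12}.
From q4 via lambda: add q6, q14.
From q12 via lambda: add q0.
From q14 via lambda: add q1, q13.
From q13 via lambda: add q5, q11.
From q5 via lambda: add q3.
lambda-closure = {q0, q1, q3, q4, q5, q6, q11, q12, q13, q14}, which has 10 states.

10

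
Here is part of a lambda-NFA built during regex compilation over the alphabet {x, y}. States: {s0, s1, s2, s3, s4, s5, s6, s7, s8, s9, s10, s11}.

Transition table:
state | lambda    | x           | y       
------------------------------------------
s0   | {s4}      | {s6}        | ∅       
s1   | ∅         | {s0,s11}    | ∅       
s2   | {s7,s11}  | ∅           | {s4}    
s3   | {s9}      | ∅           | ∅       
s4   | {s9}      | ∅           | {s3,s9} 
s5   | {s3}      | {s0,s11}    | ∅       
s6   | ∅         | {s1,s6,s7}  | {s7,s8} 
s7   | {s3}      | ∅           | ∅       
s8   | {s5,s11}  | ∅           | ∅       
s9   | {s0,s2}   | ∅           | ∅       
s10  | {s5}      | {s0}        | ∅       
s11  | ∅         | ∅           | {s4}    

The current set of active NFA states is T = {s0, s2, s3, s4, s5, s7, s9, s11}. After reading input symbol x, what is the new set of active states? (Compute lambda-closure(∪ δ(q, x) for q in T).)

s0 on x → {s6}.
s5 on x → {s0, s11}.
No x-transition from s2, s3, s4, s7, s9, s11.
Union after reading x: {s0, s6, s11}.
Now take the lambda-closure:
From s0 via lambda: add s4.
From s4 via lambda: add s9.
From s9 via lambda: add s2.
From s2 via lambda: add s7.
From s7 via lambda: add s3.
No new states can be added; the closed set is {s0, s2, s3, s4, s6, s7, s9, s11}.

{s0, s2, s3, s4, s6, s7, s9, s11}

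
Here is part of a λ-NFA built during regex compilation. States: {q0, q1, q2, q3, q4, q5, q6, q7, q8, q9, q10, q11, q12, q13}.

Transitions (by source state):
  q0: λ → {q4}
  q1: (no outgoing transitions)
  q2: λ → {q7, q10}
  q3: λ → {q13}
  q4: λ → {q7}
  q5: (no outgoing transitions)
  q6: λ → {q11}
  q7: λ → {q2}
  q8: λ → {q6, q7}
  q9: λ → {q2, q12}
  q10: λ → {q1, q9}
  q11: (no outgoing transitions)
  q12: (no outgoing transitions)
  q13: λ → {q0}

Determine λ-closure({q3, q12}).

{q0, q1, q2, q3, q4, q7, q9, q10, q12, q13}

Start with {q3, q12}.
From q3 via λ: add q13.
From q13 via λ: add q0.
From q0 via λ: add q4.
From q4 via λ: add q7.
From q7 via λ: add q2.
From q2 via λ: add q10.
From q10 via λ: add q1, q9.
No new states can be added; the closed set is {q0, q1, q2, q3, q4, q7, q9, q10, q12, q13}.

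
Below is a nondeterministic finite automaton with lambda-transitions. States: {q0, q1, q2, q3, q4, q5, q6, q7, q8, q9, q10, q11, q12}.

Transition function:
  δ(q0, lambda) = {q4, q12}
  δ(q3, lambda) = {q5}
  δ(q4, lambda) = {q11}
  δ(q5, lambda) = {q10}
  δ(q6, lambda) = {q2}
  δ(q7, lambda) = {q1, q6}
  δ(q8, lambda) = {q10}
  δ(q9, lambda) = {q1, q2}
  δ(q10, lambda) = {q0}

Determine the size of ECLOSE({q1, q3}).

8

Start with {q1, q3}.
From q3 via lambda: add q5.
From q5 via lambda: add q10.
From q10 via lambda: add q0.
From q0 via lambda: add q4, q12.
From q4 via lambda: add q11.
lambda-closure = {q0, q1, q3, q4, q5, q10, q11, q12}, which has 8 states.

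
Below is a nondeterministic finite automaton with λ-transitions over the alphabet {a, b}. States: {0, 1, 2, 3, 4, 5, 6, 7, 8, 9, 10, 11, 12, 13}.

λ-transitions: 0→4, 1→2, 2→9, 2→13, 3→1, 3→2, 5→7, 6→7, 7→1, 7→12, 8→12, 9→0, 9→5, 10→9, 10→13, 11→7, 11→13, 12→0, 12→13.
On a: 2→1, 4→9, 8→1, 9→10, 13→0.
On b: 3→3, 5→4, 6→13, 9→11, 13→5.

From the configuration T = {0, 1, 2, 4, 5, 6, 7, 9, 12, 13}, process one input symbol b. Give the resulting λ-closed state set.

{0, 1, 2, 4, 5, 7, 9, 11, 12, 13}

5 on b → {4}.
6 on b → {13}.
9 on b → {11}.
13 on b → {5}.
No b-transition from 0, 1, 2, 4, 7, 12.
Union after reading b: {4, 5, 11, 13}.
Now take the λ-closure:
From 5 via λ: add 7.
From 7 via λ: add 1, 12.
From 1 via λ: add 2.
From 12 via λ: add 0.
From 2 via λ: add 9.
No new states can be added; the closed set is {0, 1, 2, 4, 5, 7, 9, 11, 12, 13}.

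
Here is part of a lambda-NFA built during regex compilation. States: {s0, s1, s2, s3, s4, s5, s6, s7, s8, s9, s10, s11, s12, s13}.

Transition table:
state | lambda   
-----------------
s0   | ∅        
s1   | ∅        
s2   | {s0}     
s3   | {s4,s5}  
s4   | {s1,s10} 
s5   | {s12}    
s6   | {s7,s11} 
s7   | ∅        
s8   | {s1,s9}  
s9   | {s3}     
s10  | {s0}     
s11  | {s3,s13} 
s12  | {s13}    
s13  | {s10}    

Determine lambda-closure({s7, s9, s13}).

{s0, s1, s3, s4, s5, s7, s9, s10, s12, s13}

Start with {s7, s9, s13}.
From s9 via lambda: add s3.
From s13 via lambda: add s10.
From s3 via lambda: add s4, s5.
From s10 via lambda: add s0.
From s4 via lambda: add s1.
From s5 via lambda: add s12.
No new states can be added; the closed set is {s0, s1, s3, s4, s5, s7, s9, s10, s12, s13}.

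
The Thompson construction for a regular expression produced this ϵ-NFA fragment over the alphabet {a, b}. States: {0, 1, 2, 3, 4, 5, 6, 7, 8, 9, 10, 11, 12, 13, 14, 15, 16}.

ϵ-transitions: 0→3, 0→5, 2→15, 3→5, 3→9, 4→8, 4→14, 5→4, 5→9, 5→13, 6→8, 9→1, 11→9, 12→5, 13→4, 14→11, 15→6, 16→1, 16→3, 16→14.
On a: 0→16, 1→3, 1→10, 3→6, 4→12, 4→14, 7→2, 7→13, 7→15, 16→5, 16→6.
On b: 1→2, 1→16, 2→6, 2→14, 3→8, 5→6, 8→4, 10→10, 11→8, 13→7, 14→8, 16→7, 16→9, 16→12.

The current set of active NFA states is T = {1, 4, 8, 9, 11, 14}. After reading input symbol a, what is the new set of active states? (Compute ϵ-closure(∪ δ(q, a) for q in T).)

{1, 3, 4, 5, 8, 9, 10, 11, 12, 13, 14}

1 on a → {3, 10}.
4 on a → {12, 14}.
No a-transition from 8, 9, 11, 14.
Union after reading a: {3, 10, 12, 14}.
Now take the ϵ-closure:
From 3 via ϵ: add 5, 9.
From 14 via ϵ: add 11.
From 5 via ϵ: add 4, 13.
From 9 via ϵ: add 1.
From 4 via ϵ: add 8.
No new states can be added; the closed set is {1, 3, 4, 5, 8, 9, 10, 11, 12, 13, 14}.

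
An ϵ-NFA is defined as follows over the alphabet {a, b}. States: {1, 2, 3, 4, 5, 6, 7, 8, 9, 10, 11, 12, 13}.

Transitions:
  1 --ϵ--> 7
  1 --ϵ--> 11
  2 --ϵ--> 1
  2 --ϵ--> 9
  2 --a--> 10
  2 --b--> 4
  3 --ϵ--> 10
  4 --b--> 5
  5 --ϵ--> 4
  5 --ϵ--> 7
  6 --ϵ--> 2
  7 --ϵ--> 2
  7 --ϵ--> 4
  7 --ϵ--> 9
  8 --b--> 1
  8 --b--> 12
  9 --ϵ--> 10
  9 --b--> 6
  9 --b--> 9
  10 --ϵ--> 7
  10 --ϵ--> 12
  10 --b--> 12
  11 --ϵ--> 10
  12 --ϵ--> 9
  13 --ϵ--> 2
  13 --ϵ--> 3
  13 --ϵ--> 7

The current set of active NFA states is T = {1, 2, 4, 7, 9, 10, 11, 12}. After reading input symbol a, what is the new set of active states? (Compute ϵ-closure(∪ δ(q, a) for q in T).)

{1, 2, 4, 7, 9, 10, 11, 12}

2 on a → {10}.
No a-transition from 1, 4, 7, 9, 10, 11, 12.
Union after reading a: {10}.
Now take the ϵ-closure:
From 10 via ϵ: add 7, 12.
From 7 via ϵ: add 2, 4, 9.
From 2 via ϵ: add 1.
From 1 via ϵ: add 11.
No new states can be added; the closed set is {1, 2, 4, 7, 9, 10, 11, 12}.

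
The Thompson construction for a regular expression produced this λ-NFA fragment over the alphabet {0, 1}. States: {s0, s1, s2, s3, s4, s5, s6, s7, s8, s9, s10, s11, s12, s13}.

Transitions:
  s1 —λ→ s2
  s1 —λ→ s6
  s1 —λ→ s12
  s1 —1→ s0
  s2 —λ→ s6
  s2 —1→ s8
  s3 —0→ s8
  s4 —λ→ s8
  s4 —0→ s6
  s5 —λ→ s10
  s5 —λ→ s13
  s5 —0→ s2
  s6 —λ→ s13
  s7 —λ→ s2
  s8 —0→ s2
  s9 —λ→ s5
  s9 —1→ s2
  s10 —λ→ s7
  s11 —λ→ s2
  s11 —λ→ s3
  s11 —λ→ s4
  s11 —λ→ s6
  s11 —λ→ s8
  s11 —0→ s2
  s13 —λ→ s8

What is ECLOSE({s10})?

Start with {s10}.
From s10 via λ: add s7.
From s7 via λ: add s2.
From s2 via λ: add s6.
From s6 via λ: add s13.
From s13 via λ: add s8.
No new states can be added; the closed set is {s2, s6, s7, s8, s10, s13}.

{s2, s6, s7, s8, s10, s13}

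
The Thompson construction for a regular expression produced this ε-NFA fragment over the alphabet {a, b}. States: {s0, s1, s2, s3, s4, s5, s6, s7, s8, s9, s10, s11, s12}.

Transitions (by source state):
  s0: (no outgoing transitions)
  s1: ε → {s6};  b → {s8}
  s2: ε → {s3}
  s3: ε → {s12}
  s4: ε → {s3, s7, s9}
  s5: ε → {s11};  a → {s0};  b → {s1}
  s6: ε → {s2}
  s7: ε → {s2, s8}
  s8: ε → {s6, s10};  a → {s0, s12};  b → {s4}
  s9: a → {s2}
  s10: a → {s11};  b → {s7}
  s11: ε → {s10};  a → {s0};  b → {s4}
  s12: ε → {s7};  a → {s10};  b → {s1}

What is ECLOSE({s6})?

Start with {s6}.
From s6 via ε: add s2.
From s2 via ε: add s3.
From s3 via ε: add s12.
From s12 via ε: add s7.
From s7 via ε: add s8.
From s8 via ε: add s10.
No new states can be added; the closed set is {s2, s3, s6, s7, s8, s10, s12}.

{s2, s3, s6, s7, s8, s10, s12}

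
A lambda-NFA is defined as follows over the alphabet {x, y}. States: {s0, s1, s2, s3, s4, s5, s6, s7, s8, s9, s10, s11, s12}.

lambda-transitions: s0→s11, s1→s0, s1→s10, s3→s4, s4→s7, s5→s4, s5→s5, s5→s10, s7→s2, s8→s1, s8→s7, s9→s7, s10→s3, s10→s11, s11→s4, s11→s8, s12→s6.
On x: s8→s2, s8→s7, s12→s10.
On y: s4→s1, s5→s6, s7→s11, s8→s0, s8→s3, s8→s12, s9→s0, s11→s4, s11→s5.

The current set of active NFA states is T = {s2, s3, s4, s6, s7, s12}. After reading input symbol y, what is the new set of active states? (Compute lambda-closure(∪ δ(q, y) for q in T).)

s4 on y → {s1}.
s7 on y → {s11}.
No y-transition from s2, s3, s6, s12.
Union after reading y: {s1, s11}.
Now take the lambda-closure:
From s1 via lambda: add s0, s10.
From s11 via lambda: add s4, s8.
From s4 via lambda: add s7.
From s10 via lambda: add s3.
From s7 via lambda: add s2.
No new states can be added; the closed set is {s0, s1, s2, s3, s4, s7, s8, s10, s11}.

{s0, s1, s2, s3, s4, s7, s8, s10, s11}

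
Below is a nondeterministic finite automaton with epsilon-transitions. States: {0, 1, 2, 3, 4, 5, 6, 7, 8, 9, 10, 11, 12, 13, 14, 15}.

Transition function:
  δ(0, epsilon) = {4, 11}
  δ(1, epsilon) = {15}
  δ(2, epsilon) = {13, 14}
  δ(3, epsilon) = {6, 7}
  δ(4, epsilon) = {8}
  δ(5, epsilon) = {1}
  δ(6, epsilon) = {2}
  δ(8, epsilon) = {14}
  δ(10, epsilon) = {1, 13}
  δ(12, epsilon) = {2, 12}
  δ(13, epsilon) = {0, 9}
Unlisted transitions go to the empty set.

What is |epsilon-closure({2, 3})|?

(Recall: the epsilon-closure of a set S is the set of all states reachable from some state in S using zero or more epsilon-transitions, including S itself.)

Start with {2, 3}.
From 2 via epsilon: add 13, 14.
From 3 via epsilon: add 6, 7.
From 13 via epsilon: add 0, 9.
From 0 via epsilon: add 4, 11.
From 4 via epsilon: add 8.
epsilon-closure = {0, 2, 3, 4, 6, 7, 8, 9, 11, 13, 14}, which has 11 states.

11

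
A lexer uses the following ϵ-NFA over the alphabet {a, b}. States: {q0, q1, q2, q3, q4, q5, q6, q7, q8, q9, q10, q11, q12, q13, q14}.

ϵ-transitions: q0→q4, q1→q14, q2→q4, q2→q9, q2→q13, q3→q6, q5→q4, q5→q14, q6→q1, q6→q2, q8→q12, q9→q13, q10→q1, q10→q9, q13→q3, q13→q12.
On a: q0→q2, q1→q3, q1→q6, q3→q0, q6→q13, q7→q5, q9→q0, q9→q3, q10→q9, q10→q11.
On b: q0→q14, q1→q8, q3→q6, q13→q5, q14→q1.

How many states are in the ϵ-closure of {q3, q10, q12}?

Start with {q3, q10, q12}.
From q3 via ϵ: add q6.
From q10 via ϵ: add q1, q9.
From q1 via ϵ: add q14.
From q6 via ϵ: add q2.
From q9 via ϵ: add q13.
From q2 via ϵ: add q4.
ϵ-closure = {q1, q2, q3, q4, q6, q9, q10, q12, q13, q14}, which has 10 states.

10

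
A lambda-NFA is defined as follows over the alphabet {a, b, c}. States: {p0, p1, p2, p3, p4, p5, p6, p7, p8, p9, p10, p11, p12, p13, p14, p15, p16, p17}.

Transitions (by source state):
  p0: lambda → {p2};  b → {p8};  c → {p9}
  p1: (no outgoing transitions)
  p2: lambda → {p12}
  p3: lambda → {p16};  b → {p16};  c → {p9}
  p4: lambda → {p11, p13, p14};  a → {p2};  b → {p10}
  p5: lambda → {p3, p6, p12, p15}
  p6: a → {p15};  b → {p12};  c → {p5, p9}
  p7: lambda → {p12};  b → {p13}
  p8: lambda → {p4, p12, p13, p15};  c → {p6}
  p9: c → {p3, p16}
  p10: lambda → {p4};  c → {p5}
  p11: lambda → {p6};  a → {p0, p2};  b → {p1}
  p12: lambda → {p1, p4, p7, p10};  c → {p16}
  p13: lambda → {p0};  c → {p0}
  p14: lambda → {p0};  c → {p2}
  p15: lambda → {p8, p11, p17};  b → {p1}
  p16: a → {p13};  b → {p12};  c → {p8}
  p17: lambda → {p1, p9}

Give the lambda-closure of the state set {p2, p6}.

{p0, p1, p2, p4, p6, p7, p10, p11, p12, p13, p14}

Start with {p2, p6}.
From p2 via lambda: add p12.
From p12 via lambda: add p1, p4, p7, p10.
From p4 via lambda: add p11, p13, p14.
From p13 via lambda: add p0.
No new states can be added; the closed set is {p0, p1, p2, p4, p6, p7, p10, p11, p12, p13, p14}.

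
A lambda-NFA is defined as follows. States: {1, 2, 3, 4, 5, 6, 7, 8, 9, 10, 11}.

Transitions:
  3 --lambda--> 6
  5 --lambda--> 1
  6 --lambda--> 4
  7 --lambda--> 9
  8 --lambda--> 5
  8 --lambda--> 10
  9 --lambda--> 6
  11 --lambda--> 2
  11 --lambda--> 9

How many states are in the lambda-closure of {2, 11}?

5

Start with {2, 11}.
From 11 via lambda: add 9.
From 9 via lambda: add 6.
From 6 via lambda: add 4.
lambda-closure = {2, 4, 6, 9, 11}, which has 5 states.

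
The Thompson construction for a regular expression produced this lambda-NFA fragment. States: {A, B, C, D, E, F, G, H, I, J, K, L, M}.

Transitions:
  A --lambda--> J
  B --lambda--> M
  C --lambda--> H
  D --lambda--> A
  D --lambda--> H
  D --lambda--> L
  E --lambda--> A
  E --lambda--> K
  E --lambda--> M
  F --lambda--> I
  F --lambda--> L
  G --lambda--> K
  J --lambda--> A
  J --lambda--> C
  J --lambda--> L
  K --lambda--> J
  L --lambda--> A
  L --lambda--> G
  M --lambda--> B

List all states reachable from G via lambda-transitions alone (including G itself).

{A, C, G, H, J, K, L}

Start with {G}.
From G via lambda: add K.
From K via lambda: add J.
From J via lambda: add A, C, L.
From C via lambda: add H.
No new states can be added; the closed set is {A, C, G, H, J, K, L}.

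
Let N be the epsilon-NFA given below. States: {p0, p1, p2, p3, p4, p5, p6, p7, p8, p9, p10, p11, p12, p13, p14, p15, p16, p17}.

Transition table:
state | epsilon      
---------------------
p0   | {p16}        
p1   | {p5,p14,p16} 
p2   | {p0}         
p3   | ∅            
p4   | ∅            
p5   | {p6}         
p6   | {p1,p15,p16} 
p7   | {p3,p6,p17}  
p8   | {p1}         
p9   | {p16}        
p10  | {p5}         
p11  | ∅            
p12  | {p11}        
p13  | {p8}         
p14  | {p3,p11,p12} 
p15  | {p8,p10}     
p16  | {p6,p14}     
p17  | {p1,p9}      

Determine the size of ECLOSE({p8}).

11

Start with {p8}.
From p8 via epsilon: add p1.
From p1 via epsilon: add p5, p14, p16.
From p5 via epsilon: add p6.
From p14 via epsilon: add p3, p11, p12.
From p6 via epsilon: add p15.
From p15 via epsilon: add p10.
epsilon-closure = {p1, p3, p5, p6, p8, p10, p11, p12, p14, p15, p16}, which has 11 states.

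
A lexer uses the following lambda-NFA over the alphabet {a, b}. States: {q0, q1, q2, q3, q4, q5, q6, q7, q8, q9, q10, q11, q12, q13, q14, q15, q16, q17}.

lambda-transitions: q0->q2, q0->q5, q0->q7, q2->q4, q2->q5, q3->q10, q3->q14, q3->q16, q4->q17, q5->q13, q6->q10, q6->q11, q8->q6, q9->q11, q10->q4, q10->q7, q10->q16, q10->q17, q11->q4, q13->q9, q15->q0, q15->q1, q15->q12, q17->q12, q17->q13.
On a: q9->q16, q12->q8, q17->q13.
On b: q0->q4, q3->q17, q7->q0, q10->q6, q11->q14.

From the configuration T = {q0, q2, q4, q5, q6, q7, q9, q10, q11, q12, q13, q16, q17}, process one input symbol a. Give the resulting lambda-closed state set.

{q4, q6, q7, q8, q9, q10, q11, q12, q13, q16, q17}

q9 on a → {q16}.
q12 on a → {q8}.
q17 on a → {q13}.
No a-transition from q0, q2, q4, q5, q6, q7, q10, q11, q13, q16.
Union after reading a: {q8, q13, q16}.
Now take the lambda-closure:
From q8 via lambda: add q6.
From q13 via lambda: add q9.
From q6 via lambda: add q10, q11.
From q10 via lambda: add q4, q7, q17.
From q17 via lambda: add q12.
No new states can be added; the closed set is {q4, q6, q7, q8, q9, q10, q11, q12, q13, q16, q17}.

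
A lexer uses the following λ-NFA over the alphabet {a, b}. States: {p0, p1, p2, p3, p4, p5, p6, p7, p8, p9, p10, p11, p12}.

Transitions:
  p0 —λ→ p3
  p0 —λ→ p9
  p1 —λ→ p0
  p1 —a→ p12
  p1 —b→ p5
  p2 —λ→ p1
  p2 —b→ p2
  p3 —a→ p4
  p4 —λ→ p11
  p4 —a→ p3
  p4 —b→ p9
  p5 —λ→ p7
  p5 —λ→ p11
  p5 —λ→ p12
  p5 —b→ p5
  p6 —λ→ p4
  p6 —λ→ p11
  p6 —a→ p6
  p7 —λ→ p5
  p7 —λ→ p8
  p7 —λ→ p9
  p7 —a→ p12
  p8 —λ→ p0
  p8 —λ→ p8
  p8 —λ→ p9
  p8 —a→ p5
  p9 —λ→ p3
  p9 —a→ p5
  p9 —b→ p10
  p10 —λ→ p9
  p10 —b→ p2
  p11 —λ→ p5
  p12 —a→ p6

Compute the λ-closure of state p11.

{p0, p3, p5, p7, p8, p9, p11, p12}

Start with {p11}.
From p11 via λ: add p5.
From p5 via λ: add p7, p12.
From p7 via λ: add p8, p9.
From p8 via λ: add p0.
From p9 via λ: add p3.
No new states can be added; the closed set is {p0, p3, p5, p7, p8, p9, p11, p12}.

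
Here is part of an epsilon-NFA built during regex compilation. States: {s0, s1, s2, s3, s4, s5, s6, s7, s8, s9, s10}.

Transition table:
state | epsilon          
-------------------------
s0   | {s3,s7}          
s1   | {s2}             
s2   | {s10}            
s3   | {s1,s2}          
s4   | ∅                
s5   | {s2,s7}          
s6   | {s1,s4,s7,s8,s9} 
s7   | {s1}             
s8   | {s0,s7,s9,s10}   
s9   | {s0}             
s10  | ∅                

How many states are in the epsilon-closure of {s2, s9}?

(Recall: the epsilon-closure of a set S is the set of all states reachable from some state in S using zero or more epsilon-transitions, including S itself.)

Start with {s2, s9}.
From s2 via epsilon: add s10.
From s9 via epsilon: add s0.
From s0 via epsilon: add s3, s7.
From s3 via epsilon: add s1.
epsilon-closure = {s0, s1, s2, s3, s7, s9, s10}, which has 7 states.

7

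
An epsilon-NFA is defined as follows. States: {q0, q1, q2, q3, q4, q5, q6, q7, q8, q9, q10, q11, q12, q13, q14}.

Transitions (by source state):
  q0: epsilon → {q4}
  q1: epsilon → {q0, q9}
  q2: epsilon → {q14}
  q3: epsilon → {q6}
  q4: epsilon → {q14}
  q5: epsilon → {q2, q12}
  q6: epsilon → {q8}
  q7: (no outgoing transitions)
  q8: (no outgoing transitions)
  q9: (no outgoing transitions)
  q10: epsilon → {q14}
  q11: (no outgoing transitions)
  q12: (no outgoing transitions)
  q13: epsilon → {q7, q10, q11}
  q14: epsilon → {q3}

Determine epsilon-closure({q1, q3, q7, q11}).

{q0, q1, q3, q4, q6, q7, q8, q9, q11, q14}

Start with {q1, q3, q7, q11}.
From q1 via epsilon: add q0, q9.
From q3 via epsilon: add q6.
From q0 via epsilon: add q4.
From q6 via epsilon: add q8.
From q4 via epsilon: add q14.
No new states can be added; the closed set is {q0, q1, q3, q4, q6, q7, q8, q9, q11, q14}.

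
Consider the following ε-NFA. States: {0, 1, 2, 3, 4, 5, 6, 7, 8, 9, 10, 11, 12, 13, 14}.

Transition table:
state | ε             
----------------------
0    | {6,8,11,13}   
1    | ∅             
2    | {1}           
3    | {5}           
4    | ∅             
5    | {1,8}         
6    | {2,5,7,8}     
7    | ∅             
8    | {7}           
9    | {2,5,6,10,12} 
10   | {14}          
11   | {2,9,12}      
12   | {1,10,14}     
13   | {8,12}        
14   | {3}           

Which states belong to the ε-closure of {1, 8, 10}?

Start with {1, 8, 10}.
From 8 via ε: add 7.
From 10 via ε: add 14.
From 14 via ε: add 3.
From 3 via ε: add 5.
No new states can be added; the closed set is {1, 3, 5, 7, 8, 10, 14}.

{1, 3, 5, 7, 8, 10, 14}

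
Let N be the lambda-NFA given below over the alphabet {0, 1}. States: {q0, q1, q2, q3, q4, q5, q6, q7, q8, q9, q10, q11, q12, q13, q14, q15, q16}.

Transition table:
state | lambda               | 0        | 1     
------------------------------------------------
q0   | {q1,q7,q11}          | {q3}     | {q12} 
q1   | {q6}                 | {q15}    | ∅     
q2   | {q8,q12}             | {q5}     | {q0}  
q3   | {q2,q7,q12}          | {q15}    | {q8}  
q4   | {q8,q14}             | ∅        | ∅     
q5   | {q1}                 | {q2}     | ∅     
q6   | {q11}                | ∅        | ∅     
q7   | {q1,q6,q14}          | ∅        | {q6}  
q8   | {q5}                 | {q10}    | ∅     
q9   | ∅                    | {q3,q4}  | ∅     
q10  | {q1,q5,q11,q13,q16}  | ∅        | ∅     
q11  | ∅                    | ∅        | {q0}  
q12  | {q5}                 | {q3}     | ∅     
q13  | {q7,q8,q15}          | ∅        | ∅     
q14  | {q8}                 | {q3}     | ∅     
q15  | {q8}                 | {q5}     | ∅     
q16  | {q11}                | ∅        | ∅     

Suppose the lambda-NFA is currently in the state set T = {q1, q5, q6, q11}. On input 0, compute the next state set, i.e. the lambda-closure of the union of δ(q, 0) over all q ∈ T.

q1 on 0 → {q15}.
q5 on 0 → {q2}.
No 0-transition from q6, q11.
Union after reading 0: {q2, q15}.
Now take the lambda-closure:
From q2 via lambda: add q8, q12.
From q8 via lambda: add q5.
From q5 via lambda: add q1.
From q1 via lambda: add q6.
From q6 via lambda: add q11.
No new states can be added; the closed set is {q1, q2, q5, q6, q8, q11, q12, q15}.

{q1, q2, q5, q6, q8, q11, q12, q15}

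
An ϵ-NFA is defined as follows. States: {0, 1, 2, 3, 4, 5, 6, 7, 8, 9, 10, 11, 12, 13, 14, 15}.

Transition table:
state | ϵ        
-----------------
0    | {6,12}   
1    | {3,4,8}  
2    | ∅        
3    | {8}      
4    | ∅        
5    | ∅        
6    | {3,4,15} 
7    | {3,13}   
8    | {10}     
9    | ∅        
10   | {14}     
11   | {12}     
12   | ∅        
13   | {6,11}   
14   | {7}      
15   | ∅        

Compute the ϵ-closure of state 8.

{3, 4, 6, 7, 8, 10, 11, 12, 13, 14, 15}

Start with {8}.
From 8 via ϵ: add 10.
From 10 via ϵ: add 14.
From 14 via ϵ: add 7.
From 7 via ϵ: add 3, 13.
From 13 via ϵ: add 6, 11.
From 6 via ϵ: add 4, 15.
From 11 via ϵ: add 12.
No new states can be added; the closed set is {3, 4, 6, 7, 8, 10, 11, 12, 13, 14, 15}.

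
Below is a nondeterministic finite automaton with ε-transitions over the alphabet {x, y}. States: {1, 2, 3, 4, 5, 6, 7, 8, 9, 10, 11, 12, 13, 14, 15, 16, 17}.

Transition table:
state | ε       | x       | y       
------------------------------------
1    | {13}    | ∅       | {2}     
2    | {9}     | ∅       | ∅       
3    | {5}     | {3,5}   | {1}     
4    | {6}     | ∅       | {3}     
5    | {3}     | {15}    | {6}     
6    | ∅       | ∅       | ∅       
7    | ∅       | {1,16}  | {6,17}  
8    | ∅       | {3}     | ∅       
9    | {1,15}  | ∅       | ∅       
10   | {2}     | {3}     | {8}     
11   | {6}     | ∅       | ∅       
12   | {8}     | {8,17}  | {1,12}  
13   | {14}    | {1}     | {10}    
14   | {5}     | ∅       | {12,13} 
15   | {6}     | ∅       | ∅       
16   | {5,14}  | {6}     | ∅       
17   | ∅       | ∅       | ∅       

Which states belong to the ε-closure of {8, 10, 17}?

{1, 2, 3, 5, 6, 8, 9, 10, 13, 14, 15, 17}

Start with {8, 10, 17}.
From 10 via ε: add 2.
From 2 via ε: add 9.
From 9 via ε: add 1, 15.
From 1 via ε: add 13.
From 15 via ε: add 6.
From 13 via ε: add 14.
From 14 via ε: add 5.
From 5 via ε: add 3.
No new states can be added; the closed set is {1, 2, 3, 5, 6, 8, 9, 10, 13, 14, 15, 17}.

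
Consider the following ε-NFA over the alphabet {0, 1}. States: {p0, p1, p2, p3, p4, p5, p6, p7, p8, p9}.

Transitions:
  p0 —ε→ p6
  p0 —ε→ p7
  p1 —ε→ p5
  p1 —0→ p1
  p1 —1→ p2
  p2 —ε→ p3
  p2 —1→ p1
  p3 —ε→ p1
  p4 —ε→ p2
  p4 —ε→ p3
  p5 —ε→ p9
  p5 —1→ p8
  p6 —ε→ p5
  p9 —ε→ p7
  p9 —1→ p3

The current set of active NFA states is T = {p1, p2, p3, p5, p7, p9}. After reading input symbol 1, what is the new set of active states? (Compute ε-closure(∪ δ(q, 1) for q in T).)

{p1, p2, p3, p5, p7, p8, p9}

p1 on 1 → {p2}.
p2 on 1 → {p1}.
p5 on 1 → {p8}.
p9 on 1 → {p3}.
No 1-transition from p3, p7.
Union after reading 1: {p1, p2, p3, p8}.
Now take the ε-closure:
From p1 via ε: add p5.
From p5 via ε: add p9.
From p9 via ε: add p7.
No new states can be added; the closed set is {p1, p2, p3, p5, p7, p8, p9}.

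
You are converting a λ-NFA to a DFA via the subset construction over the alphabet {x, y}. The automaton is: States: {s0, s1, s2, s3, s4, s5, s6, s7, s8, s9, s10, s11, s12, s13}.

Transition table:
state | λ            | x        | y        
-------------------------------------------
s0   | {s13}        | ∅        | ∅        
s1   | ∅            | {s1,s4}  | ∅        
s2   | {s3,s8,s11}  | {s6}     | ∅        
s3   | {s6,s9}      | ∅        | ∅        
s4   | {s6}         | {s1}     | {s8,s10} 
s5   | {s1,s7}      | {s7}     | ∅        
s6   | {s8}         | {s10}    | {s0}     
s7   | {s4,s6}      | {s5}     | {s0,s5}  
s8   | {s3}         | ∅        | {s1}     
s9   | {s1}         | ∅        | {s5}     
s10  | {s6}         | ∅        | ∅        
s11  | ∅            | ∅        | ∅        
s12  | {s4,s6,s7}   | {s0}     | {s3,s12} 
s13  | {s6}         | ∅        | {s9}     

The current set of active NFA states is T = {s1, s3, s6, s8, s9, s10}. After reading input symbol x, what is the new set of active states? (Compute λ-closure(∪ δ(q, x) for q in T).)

s1 on x → {s1, s4}.
s6 on x → {s10}.
No x-transition from s3, s8, s9, s10.
Union after reading x: {s1, s4, s10}.
Now take the λ-closure:
From s4 via λ: add s6.
From s6 via λ: add s8.
From s8 via λ: add s3.
From s3 via λ: add s9.
No new states can be added; the closed set is {s1, s3, s4, s6, s8, s9, s10}.

{s1, s3, s4, s6, s8, s9, s10}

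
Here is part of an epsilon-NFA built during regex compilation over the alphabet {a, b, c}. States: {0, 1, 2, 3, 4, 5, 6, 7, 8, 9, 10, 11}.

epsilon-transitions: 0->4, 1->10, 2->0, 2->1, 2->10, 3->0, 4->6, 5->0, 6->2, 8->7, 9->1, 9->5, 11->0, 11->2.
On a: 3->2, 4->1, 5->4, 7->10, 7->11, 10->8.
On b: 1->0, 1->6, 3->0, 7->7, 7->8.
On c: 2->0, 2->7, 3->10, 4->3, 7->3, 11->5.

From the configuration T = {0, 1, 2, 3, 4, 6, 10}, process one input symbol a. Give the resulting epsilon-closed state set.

3 on a → {2}.
4 on a → {1}.
10 on a → {8}.
No a-transition from 0, 1, 2, 6.
Union after reading a: {1, 2, 8}.
Now take the epsilon-closure:
From 1 via epsilon: add 10.
From 2 via epsilon: add 0.
From 8 via epsilon: add 7.
From 0 via epsilon: add 4.
From 4 via epsilon: add 6.
No new states can be added; the closed set is {0, 1, 2, 4, 6, 7, 8, 10}.

{0, 1, 2, 4, 6, 7, 8, 10}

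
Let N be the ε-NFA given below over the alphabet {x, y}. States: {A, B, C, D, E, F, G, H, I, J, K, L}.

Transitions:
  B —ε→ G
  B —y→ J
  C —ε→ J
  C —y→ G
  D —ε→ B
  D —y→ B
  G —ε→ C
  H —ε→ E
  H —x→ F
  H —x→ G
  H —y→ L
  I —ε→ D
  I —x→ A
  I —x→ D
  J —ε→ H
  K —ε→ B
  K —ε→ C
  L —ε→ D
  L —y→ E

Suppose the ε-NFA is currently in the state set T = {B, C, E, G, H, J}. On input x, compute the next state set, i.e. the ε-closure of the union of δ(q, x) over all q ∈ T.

{C, E, F, G, H, J}

H on x → {F, G}.
No x-transition from B, C, E, G, J.
Union after reading x: {F, G}.
Now take the ε-closure:
From G via ε: add C.
From C via ε: add J.
From J via ε: add H.
From H via ε: add E.
No new states can be added; the closed set is {C, E, F, G, H, J}.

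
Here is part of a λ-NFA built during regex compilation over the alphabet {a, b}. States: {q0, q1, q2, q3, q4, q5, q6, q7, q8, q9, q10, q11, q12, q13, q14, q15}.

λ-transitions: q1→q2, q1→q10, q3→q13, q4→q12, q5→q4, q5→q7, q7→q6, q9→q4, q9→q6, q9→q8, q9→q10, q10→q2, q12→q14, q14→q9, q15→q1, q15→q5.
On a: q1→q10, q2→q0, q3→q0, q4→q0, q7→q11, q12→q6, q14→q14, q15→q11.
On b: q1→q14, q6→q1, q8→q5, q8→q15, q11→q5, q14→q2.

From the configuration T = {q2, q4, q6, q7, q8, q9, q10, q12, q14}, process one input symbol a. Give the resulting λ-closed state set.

q2 on a → {q0}.
q4 on a → {q0}.
q7 on a → {q11}.
q12 on a → {q6}.
q14 on a → {q14}.
No a-transition from q6, q8, q9, q10.
Union after reading a: {q0, q6, q11, q14}.
Now take the λ-closure:
From q14 via λ: add q9.
From q9 via λ: add q4, q8, q10.
From q4 via λ: add q12.
From q10 via λ: add q2.
No new states can be added; the closed set is {q0, q2, q4, q6, q8, q9, q10, q11, q12, q14}.

{q0, q2, q4, q6, q8, q9, q10, q11, q12, q14}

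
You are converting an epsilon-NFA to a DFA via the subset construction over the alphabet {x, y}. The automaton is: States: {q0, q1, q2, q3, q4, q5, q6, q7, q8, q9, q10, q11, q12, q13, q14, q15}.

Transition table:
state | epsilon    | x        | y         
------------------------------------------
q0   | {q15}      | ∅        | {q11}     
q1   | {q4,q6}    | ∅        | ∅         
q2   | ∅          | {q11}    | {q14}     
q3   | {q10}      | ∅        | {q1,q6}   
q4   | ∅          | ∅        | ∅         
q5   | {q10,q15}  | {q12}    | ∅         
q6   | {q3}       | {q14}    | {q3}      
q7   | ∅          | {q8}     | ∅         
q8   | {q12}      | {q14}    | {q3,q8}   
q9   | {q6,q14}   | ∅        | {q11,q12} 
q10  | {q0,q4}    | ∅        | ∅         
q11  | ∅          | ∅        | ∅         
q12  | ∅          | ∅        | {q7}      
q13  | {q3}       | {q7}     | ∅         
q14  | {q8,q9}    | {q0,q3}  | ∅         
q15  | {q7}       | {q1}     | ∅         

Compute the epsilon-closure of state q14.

{q0, q3, q4, q6, q7, q8, q9, q10, q12, q14, q15}

Start with {q14}.
From q14 via epsilon: add q8, q9.
From q8 via epsilon: add q12.
From q9 via epsilon: add q6.
From q6 via epsilon: add q3.
From q3 via epsilon: add q10.
From q10 via epsilon: add q0, q4.
From q0 via epsilon: add q15.
From q15 via epsilon: add q7.
No new states can be added; the closed set is {q0, q3, q4, q6, q7, q8, q9, q10, q12, q14, q15}.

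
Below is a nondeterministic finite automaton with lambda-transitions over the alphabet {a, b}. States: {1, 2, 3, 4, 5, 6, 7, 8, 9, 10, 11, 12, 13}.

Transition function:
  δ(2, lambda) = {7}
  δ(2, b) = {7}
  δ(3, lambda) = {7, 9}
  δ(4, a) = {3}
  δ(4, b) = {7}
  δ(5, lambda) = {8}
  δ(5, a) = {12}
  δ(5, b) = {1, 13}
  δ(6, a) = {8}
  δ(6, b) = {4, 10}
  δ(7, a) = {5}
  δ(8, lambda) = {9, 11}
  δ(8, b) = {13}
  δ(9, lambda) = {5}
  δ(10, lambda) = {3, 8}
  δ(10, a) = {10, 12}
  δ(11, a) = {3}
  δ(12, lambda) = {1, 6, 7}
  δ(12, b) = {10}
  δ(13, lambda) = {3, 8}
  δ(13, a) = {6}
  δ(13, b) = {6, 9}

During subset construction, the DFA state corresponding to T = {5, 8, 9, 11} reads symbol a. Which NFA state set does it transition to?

5 on a → {12}.
11 on a → {3}.
No a-transition from 8, 9.
Union after reading a: {3, 12}.
Now take the lambda-closure:
From 3 via lambda: add 7, 9.
From 12 via lambda: add 1, 6.
From 9 via lambda: add 5.
From 5 via lambda: add 8.
From 8 via lambda: add 11.
No new states can be added; the closed set is {1, 3, 5, 6, 7, 8, 9, 11, 12}.

{1, 3, 5, 6, 7, 8, 9, 11, 12}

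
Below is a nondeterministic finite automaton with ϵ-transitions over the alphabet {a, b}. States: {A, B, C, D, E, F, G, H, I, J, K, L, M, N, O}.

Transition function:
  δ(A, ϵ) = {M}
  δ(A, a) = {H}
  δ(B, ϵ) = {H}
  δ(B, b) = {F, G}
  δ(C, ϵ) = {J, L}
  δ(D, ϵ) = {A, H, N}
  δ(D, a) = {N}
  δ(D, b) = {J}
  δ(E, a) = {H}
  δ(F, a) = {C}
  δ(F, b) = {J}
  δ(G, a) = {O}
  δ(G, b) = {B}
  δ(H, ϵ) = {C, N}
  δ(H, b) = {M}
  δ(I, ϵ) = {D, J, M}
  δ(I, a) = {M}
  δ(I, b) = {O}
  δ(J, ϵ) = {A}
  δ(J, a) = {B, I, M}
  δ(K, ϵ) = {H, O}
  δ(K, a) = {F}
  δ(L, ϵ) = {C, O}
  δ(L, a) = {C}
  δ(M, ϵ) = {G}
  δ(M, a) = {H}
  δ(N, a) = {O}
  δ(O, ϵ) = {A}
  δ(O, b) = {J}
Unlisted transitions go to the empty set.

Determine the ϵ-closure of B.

Start with {B}.
From B via ϵ: add H.
From H via ϵ: add C, N.
From C via ϵ: add J, L.
From J via ϵ: add A.
From L via ϵ: add O.
From A via ϵ: add M.
From M via ϵ: add G.
No new states can be added; the closed set is {A, B, C, G, H, J, L, M, N, O}.

{A, B, C, G, H, J, L, M, N, O}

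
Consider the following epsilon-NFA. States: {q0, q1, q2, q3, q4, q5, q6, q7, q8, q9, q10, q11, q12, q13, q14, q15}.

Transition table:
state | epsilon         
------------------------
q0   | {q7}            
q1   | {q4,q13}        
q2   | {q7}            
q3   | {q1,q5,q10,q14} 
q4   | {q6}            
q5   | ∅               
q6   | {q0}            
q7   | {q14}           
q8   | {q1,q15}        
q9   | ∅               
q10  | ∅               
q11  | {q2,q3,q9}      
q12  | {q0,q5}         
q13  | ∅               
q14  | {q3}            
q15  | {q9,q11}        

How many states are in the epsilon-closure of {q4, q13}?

Start with {q4, q13}.
From q4 via epsilon: add q6.
From q6 via epsilon: add q0.
From q0 via epsilon: add q7.
From q7 via epsilon: add q14.
From q14 via epsilon: add q3.
From q3 via epsilon: add q1, q5, q10.
epsilon-closure = {q0, q1, q3, q4, q5, q6, q7, q10, q13, q14}, which has 10 states.

10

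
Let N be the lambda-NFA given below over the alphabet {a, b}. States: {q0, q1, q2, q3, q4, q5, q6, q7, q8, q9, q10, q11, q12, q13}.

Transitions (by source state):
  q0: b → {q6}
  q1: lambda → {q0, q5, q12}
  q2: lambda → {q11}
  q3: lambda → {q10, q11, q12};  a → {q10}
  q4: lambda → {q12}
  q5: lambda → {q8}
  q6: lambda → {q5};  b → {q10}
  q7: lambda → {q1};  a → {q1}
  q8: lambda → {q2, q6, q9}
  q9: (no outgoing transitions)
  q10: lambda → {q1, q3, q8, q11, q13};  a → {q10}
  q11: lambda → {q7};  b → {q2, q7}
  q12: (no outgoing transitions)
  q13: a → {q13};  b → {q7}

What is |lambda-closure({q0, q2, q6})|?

Start with {q0, q2, q6}.
From q2 via lambda: add q11.
From q6 via lambda: add q5.
From q5 via lambda: add q8.
From q11 via lambda: add q7.
From q7 via lambda: add q1.
From q8 via lambda: add q9.
From q1 via lambda: add q12.
lambda-closure = {q0, q1, q2, q5, q6, q7, q8, q9, q11, q12}, which has 10 states.

10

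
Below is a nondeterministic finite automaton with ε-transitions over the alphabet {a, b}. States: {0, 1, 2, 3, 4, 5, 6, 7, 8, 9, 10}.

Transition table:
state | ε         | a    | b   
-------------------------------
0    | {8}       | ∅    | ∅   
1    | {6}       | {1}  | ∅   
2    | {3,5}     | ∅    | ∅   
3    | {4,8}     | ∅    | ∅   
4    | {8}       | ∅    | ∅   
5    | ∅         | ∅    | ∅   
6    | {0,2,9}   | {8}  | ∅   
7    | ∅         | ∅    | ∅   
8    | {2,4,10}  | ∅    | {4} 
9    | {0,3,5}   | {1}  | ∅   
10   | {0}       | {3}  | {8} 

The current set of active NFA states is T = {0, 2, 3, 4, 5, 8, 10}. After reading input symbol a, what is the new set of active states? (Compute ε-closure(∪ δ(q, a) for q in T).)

10 on a → {3}.
No a-transition from 0, 2, 3, 4, 5, 8.
Union after reading a: {3}.
Now take the ε-closure:
From 3 via ε: add 4, 8.
From 8 via ε: add 2, 10.
From 2 via ε: add 5.
From 10 via ε: add 0.
No new states can be added; the closed set is {0, 2, 3, 4, 5, 8, 10}.

{0, 2, 3, 4, 5, 8, 10}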